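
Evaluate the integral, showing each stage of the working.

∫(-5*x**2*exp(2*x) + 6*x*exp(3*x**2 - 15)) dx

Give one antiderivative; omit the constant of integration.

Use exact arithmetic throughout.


Step 1. Rewrite: now ∫(6*x*exp(3*x**2 - 15)) dx + ∫(-5*x**2*exp(2*x)) dx.
Step 2. Substitute u = x**2 - 5, turning ∫(6*x*exp(3*x**2 - 15)) dx into ∫(3*exp(3*u)) du: now ∫(-5*x**2*exp(2*x)) dx + ∫(3*exp(3*u)) du.
Step 3. Evaluate the standard form: now exp(3*u) + ∫(-5*x**2*exp(2*x)) dx.
Step 4. Substitute back u = x**2 - 5: now exp(3*x**2 - 15) + ∫(-5*x**2*exp(2*x)) dx.
Step 5. Integrate ∫(-5*x**2*exp(2*x)) dx by parts with u = x**2, dv = (-5*exp(2*x)) dx, so v = -5*exp(2*x)/2: now -5*x**2*exp(2*x)/2 + exp(3*x**2 - 15) + ∫(5*x*exp(2*x)) dx.
Step 6. Integrate ∫(5*x*exp(2*x)) dx by parts with u = x, dv = (5*exp(2*x)) dx, so v = 5*exp(2*x)/2: now -5*x**2*exp(2*x)/2 + 5*x*exp(2*x)/2 + exp(3*x**2 - 15) + ∫(-5*exp(2*x)/2) dx.
Step 7. Evaluate the standard form: now -5*x**2*exp(2*x)/2 + 5*x*exp(2*x)/2 - 5*exp(2*x)/4 + exp(3*x**2 - 15).
Answer: -5*x**2*exp(2*x)/2 + 5*x*exp(2*x)/2 - 5*exp(2*x)/4 + exp(3*x**2 - 15).


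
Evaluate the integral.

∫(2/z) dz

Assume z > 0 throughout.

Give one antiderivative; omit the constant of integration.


Answer: 2*log(z).


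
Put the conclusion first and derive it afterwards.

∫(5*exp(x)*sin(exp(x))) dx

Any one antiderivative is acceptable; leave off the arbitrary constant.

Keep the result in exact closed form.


The answer is -5*cos(exp(x)).
Step 1. Substitute u = exp(x), turning ∫(5*exp(x)*sin(exp(x))) dx into ∫(5*sin(u)) du: now ∫(5*sin(u)) du.
Step 2. Evaluate the standard form: now -5*cos(u).
Step 3. Substitute back u = exp(x): now -5*cos(exp(x)).
Answer: -5*cos(exp(x)).


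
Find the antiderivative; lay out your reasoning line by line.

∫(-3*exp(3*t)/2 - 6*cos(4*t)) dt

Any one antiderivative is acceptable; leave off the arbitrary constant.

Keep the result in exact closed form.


Step 1. Rewrite: now ∫(-3*exp(3*t)/2) dt + ∫(-6*cos(4*t)) dt.
Step 2. Evaluate the standard form: now -3*sin(4*t)/2 + ∫(-3*exp(3*t)/2) dt.
Step 3. Evaluate the standard form: now -exp(3*t)/2 - 3*sin(4*t)/2.
Answer: -exp(3*t)/2 - 3*sin(4*t)/2.


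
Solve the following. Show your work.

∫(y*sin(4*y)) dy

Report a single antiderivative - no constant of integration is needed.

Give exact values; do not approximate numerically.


Step 1. Integrate ∫(y*sin(4*y)) dy by parts with u = y, dv = (sin(4*y)) dy, so v = -cos(4*y)/4: now -y*cos(4*y)/4 + ∫(cos(4*y)/4) dy.
Step 2. Evaluate the standard form: now -y*cos(4*y)/4 + sin(4*y)/16.
Answer: -y*cos(4*y)/4 + sin(4*y)/16.


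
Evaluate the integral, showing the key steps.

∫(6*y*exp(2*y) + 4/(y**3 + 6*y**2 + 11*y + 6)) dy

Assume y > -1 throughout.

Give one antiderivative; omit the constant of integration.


Step 1. Rewrite: now ∫(6*y*exp(2*y)) dy + ∫(4/(y**3 + 6*y**2 + 11*y + 6)) dy.
Step 2. Decompose ∫(4/(y**3 + 6*y**2 + 11*y + 6)) dy by partial fractions, 4/(y**3 + 6*y**2 + 11*y + 6) = 2/(y + 3) - 4/(y + 2) + 2/(y + 1): now ∫(6*y*exp(2*y)) dy + ∫(2/(y + 1)) dy + ∫(-4/(y + 2)) dy + ∫(2/(y + 3)) dy.
Step 3. Evaluate the standard form [assuming y > -1]: now 2*log(y + 1) + ∫(6*y*exp(2*y)) dy + ∫(-4/(y + 2)) dy + ∫(2/(y + 3)) dy.
Step 4. Evaluate the standard form [assuming y > -2]: now 2*log(y + 1) - 4*log(y + 2) + ∫(6*y*exp(2*y)) dy + ∫(2/(y + 3)) dy.
Step 5. Evaluate the standard form [assuming y > -3]: now 2*log(y + 1) - 4*log(y + 2) + 2*log(y + 3) + ∫(6*y*exp(2*y)) dy.
Step 6. Integrate ∫(6*y*exp(2*y)) dy by parts with u = y, dv = (6*exp(2*y)) dy, so v = 3*exp(2*y): now 3*y*exp(2*y) + 2*log(y + 1) - 4*log(y + 2) + 2*log(y + 3) + ∫(-3*exp(2*y)) dy.
Step 7. Evaluate the standard form: now 3*y*exp(2*y) - 3*exp(2*y)/2 + 2*log(y + 1) - 4*log(y + 2) + 2*log(y + 3).
Answer: 3*y*exp(2*y) - 3*exp(2*y)/2 + 2*log(y + 1) - 4*log(y + 2) + 2*log(y + 3).


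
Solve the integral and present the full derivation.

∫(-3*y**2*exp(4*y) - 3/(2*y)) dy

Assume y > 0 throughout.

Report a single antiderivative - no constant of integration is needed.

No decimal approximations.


Step 1. Rewrite: now ∫(-3/(2*y)) dy + ∫(-3*y**2*exp(4*y)) dy.
Step 2. Evaluate the standard form [assuming y > 0]: now -3*log(y)/2 + ∫(-3*y**2*exp(4*y)) dy.
Step 3. Integrate ∫(-3*y**2*exp(4*y)) dy by parts with u = y**2, dv = (-3*exp(4*y)) dy, so v = -3*exp(4*y)/4: now -3*y**2*exp(4*y)/4 - 3*log(y)/2 + ∫(3*y*exp(4*y)/2) dy.
Step 4. Integrate ∫(3*y*exp(4*y)/2) dy by parts with u = y, dv = (3*exp(4*y)/2) dy, so v = 3*exp(4*y)/8: now -3*y**2*exp(4*y)/4 + 3*y*exp(4*y)/8 - 3*log(y)/2 + ∫(-3*exp(4*y)/8) dy.
Step 5. Evaluate the standard form: now -3*y**2*exp(4*y)/4 + 3*y*exp(4*y)/8 - 3*exp(4*y)/32 - 3*log(y)/2.
Answer: -3*y**2*exp(4*y)/4 + 3*y*exp(4*y)/8 - 3*exp(4*y)/32 - 3*log(y)/2.


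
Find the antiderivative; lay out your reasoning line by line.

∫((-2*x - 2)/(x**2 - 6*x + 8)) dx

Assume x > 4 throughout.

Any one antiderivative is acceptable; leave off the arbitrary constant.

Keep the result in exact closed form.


Step 1. Decompose ∫((-2*x - 2)/(x**2 - 6*x + 8)) dx by partial fractions, (-2*x - 2)/(x**2 - 6*x + 8) = 3/(x - 2) - 5/(x - 4): now ∫(-5/(x - 4)) dx + ∫(3/(x - 2)) dx.
Step 2. Evaluate the standard form [assuming x > 4]: now -5*log(x - 4) + ∫(3/(x - 2)) dx.
Step 3. Evaluate the standard form [assuming x > 2]: now -5*log(x - 4) + 3*log(x - 2).
Answer: -5*log(x - 4) + 3*log(x - 2).


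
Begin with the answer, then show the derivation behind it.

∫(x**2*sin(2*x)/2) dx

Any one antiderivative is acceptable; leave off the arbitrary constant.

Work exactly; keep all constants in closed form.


The answer is -x**2*cos(2*x)/4 + x*sin(2*x)/4 + cos(2*x)/8.
Step 1. Integrate ∫(x**2*sin(2*x)/2) dx by parts with u = x**2, dv = (sin(2*x)/2) dx, so v = -cos(2*x)/4: now -x**2*cos(2*x)/4 + ∫(x*cos(2*x)/2) dx.
Step 2. Integrate ∫(x*cos(2*x)/2) dx by parts with u = x, dv = (cos(2*x)/2) dx, so v = sin(2*x)/4: now -x**2*cos(2*x)/4 + x*sin(2*x)/4 + ∫(-sin(2*x)/4) dx.
Step 3. Evaluate the standard form: now -x**2*cos(2*x)/4 + x*sin(2*x)/4 + cos(2*x)/8.
Answer: -x**2*cos(2*x)/4 + x*sin(2*x)/4 + cos(2*x)/8.


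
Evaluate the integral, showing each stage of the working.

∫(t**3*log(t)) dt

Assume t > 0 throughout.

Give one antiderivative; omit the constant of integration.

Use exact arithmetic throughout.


Step 1. Integrate ∫(t**3*log(t)) dt by parts with u = log(t), dv = (t**3) dt, so v = t**4/4 [assuming t > 0]: now t**4*log(t)/4 + ∫(-t**3/4) dt.
Step 2. Evaluate the standard form: now t**4*log(t)/4 - t**4/16.
Answer: t**4*log(t)/4 - t**4/16.


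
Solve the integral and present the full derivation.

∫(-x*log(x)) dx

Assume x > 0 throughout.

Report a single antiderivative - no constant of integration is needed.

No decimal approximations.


Step 1. Integrate ∫(-x*log(x)) dx by parts with u = log(x), dv = (-x) dx, so v = -x**2/2 [assuming x > 0]: now -x**2*log(x)/2 + ∫(x/2) dx.
Step 2. Evaluate the standard form: now -x**2*log(x)/2 + x**2/4.
Answer: -x**2*log(x)/2 + x**2/4.


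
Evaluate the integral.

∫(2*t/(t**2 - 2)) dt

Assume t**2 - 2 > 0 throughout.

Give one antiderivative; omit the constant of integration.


Answer: log(t**2 - 2).


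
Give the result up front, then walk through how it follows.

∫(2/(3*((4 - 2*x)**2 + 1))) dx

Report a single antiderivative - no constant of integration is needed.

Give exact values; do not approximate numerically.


The answer is atan(2*x - 4)/3.
Step 1. Substitute u = 4 - 2*x, turning ∫(2/(3*((4 - 2*x)**2 + 1))) dx into ∫(-1/(3*(u**2 + 1))) du: now ∫(-1/(3*(u**2 + 1))) du.
Step 2. Evaluate the standard form: now -atan(u)/3.
Step 3. Substitute back u = 4 - 2*x: now atan(2*x - 4)/3.
Answer: atan(2*x - 4)/3.


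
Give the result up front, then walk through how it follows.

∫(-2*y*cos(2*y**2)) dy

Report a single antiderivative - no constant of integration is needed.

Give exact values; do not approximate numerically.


The answer is -sin(2*y**2)/2.
Step 1. Substitute u = y**2, turning ∫(-2*y*cos(2*y**2)) dy into ∫(-cos(2*u)) du: now ∫(-cos(2*u)) du.
Step 2. Evaluate the standard form: now -sin(2*u)/2.
Step 3. Substitute back u = y**2: now -sin(2*y**2)/2.
Answer: -sin(2*y**2)/2.


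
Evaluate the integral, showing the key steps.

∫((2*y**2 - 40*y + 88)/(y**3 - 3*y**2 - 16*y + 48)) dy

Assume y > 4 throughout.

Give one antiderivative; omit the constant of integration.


Step 1. Decompose ∫((2*y**2 - 40*y + 88)/(y**3 - 3*y**2 - 16*y + 48)) dy by partial fractions, (2*y**2 - 40*y + 88)/(y**3 - 3*y**2 - 16*y + 48) = 5/(y + 4) + 2/(y - 3) - 5/(y - 4): now ∫(-5/(y - 4)) dy + ∫(2/(y - 3)) dy + ∫(5/(y + 4)) dy.
Step 2. Evaluate the standard form [assuming y > -4]: now 5*log(y + 4) + ∫(-5/(y - 4)) dy + ∫(2/(y - 3)) dy.
Step 3. Evaluate the standard form [assuming y > 3]: now 2*log(y - 3) + 5*log(y + 4) + ∫(-5/(y - 4)) dy.
Step 4. Evaluate the standard form [assuming y > 4]: now -5*log(y - 4) + 2*log(y - 3) + 5*log(y + 4).
Answer: -5*log(y - 4) + 2*log(y - 3) + 5*log(y + 4).


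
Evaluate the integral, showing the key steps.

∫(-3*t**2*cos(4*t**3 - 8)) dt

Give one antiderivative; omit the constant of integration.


Step 1. Substitute u = t**3 - 2, turning ∫(-3*t**2*cos(4*t**3 - 8)) dt into ∫(-cos(4*u)) du: now ∫(-cos(4*u)) du.
Step 2. Evaluate the standard form: now -sin(4*u)/4.
Step 3. Substitute back u = t**3 - 2: now -sin(4*t**3 - 8)/4.
Answer: -sin(4*t**3 - 8)/4.


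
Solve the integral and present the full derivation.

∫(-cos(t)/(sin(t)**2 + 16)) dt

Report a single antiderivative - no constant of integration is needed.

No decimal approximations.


Step 1. Substitute u = sin(t), turning ∫(-cos(t)/(sin(t)**2 + 16)) dt into ∫(-1/(u**2 + 16)) du: now ∫(-1/(u**2 + 16)) du.
Step 2. Evaluate the standard form: now -atan(u/4)/4.
Step 3. Substitute back u = sin(t): now -atan(sin(t)/4)/4.
Answer: -atan(sin(t)/4)/4.


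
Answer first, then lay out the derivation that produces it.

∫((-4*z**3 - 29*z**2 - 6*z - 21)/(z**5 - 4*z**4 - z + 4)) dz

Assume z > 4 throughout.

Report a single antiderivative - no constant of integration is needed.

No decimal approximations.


The answer is -3*log(z - 4) + 5*log(z - 1) - 2*log(z + 1) + atan(z).
Step 1. Decompose ∫((-4*z**3 - 29*z**2 - 6*z - 21)/(z**5 - 4*z**4 - z + 4)) dz by partial fractions, (-4*z**3 - 29*z**2 - 6*z - 21)/(z**5 - 4*z**4 - z + 4) = 1/(z**2 + 1) - 2/(z + 1) + 5/(z - 1) - 3/(z - 4): now ∫(-3/(z - 4)) dz + ∫(5/(z - 1)) dz + ∫(-2/(z + 1)) dz + ∫(1/(z**2 + 1)) dz.
Step 2. Evaluate the standard form [assuming z > 4]: now -3*log(z - 4) + ∫(5/(z - 1)) dz + ∫(-2/(z + 1)) dz + ∫(1/(z**2 + 1)) dz.
Step 3. Evaluate the standard form [assuming z > 1]: now -3*log(z - 4) + 5*log(z - 1) + ∫(-2/(z + 1)) dz + ∫(1/(z**2 + 1)) dz.
Step 4. Evaluate the standard form [assuming z > -1]: now -3*log(z - 4) + 5*log(z - 1) - 2*log(z + 1) + ∫(1/(z**2 + 1)) dz.
Step 5. Evaluate the standard form: now -3*log(z - 4) + 5*log(z - 1) - 2*log(z + 1) + atan(z).
Answer: -3*log(z - 4) + 5*log(z - 1) - 2*log(z + 1) + atan(z).


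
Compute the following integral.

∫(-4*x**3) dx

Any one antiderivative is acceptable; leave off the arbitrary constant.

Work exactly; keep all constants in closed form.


Answer: -x**4.


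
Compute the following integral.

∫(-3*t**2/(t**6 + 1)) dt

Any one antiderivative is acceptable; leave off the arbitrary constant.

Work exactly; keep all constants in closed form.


Answer: -atan(t**3).


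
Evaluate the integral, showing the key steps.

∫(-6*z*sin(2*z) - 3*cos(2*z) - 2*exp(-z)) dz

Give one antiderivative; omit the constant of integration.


Step 1. Rewrite: now ∫(-6*z*sin(2*z)) dz + ∫(-2*exp(-z)) dz + ∫(-3*cos(2*z)) dz.
Step 2. Evaluate the standard form: now ∫(-6*z*sin(2*z)) dz + ∫(-3*cos(2*z)) dz + 2*exp(-z).
Step 3. Evaluate the standard form: now -3*sin(2*z)/2 + ∫(-6*z*sin(2*z)) dz + 2*exp(-z).
Step 4. Integrate ∫(-6*z*sin(2*z)) dz by parts with u = z, dv = (-6*sin(2*z)) dz, so v = 3*cos(2*z): now 3*z*cos(2*z) - 3*sin(2*z)/2 + ∫(-3*cos(2*z)) dz + 2*exp(-z).
Step 5. Evaluate the standard form: now 3*z*cos(2*z) - 3*sin(2*z) + 2*exp(-z).
Answer: 3*z*cos(2*z) - 3*sin(2*z) + 2*exp(-z).


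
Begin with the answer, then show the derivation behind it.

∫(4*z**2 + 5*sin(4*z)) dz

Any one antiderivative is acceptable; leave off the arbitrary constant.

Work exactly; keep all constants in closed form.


The answer is 4*z**3/3 - 5*cos(4*z)/4.
Step 1. Rewrite: now ∫(4*z**2) dz + ∫(5*sin(4*z)) dz.
Step 2. Evaluate the standard form: now -5*cos(4*z)/4 + ∫(4*z**2) dz.
Step 3. Evaluate the standard form: now 4*z**3/3 - 5*cos(4*z)/4.
Answer: 4*z**3/3 - 5*cos(4*z)/4.


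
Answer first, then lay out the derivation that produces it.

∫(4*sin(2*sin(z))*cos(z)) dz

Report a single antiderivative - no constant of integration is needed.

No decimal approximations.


The answer is -2*cos(2*sin(z)).
Step 1. Substitute u = sin(z), turning ∫(4*sin(2*sin(z))*cos(z)) dz into ∫(4*sin(2*u)) du: now ∫(4*sin(2*u)) du.
Step 2. Evaluate the standard form: now -2*cos(2*u).
Step 3. Substitute back u = sin(z): now -2*cos(2*sin(z)).
Answer: -2*cos(2*sin(z)).


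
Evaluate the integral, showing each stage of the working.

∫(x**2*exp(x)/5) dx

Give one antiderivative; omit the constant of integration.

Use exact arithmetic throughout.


Step 1. Integrate ∫(x**2*exp(x)/5) dx by parts with u = x**2, dv = (exp(x)/5) dx, so v = exp(x)/5: now x**2*exp(x)/5 + ∫(-2*x*exp(x)/5) dx.
Step 2. Integrate ∫(-2*x*exp(x)/5) dx by parts with u = x, dv = (-2*exp(x)/5) dx, so v = -2*exp(x)/5: now x**2*exp(x)/5 - 2*x*exp(x)/5 + ∫(2*exp(x)/5) dx.
Step 3. Evaluate the standard form: now x**2*exp(x)/5 - 2*x*exp(x)/5 + 2*exp(x)/5.
Answer: x**2*exp(x)/5 - 2*x*exp(x)/5 + 2*exp(x)/5.


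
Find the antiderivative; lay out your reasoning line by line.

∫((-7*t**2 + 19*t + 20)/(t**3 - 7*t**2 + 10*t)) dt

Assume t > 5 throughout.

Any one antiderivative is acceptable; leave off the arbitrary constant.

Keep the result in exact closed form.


Step 1. Decompose ∫((-7*t**2 + 19*t + 20)/(t**3 - 7*t**2 + 10*t)) dt by partial fractions, (-7*t**2 + 19*t + 20)/(t**3 - 7*t**2 + 10*t) = -5/(t - 2) - 4/(t - 5) + 2/t: now ∫(2/t) dt + ∫(-4/(t - 5)) dt + ∫(-5/(t - 2)) dt.
Step 2. Evaluate the standard form [assuming t > 2]: now -5*log(t - 2) + ∫(2/t) dt + ∫(-4/(t - 5)) dt.
Step 3. Evaluate the standard form [assuming t > 0]: now 2*log(t) - 5*log(t - 2) + ∫(-4/(t - 5)) dt.
Step 4. Evaluate the standard form [assuming t > 5]: now 2*log(t) - 4*log(t - 5) - 5*log(t - 2).
Answer: 2*log(t) - 4*log(t - 5) - 5*log(t - 2).


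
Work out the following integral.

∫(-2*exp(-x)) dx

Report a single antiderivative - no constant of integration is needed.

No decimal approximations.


Answer: 2*exp(-x).


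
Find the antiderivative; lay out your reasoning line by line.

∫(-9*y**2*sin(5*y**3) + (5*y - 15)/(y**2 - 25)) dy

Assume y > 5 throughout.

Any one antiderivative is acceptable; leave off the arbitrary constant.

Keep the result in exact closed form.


Step 1. Rewrite: now ∫(-9*y**2*sin(5*y**3)) dy + ∫((5*y - 15)/(y**2 - 25)) dy.
Step 2. Decompose ∫((5*y - 15)/(y**2 - 25)) dy by partial fractions, (5*y - 15)/(y**2 - 25) = 4/(y + 5) + 1/(y - 5): now ∫(-9*y**2*sin(5*y**3)) dy + ∫(1/(y - 5)) dy + ∫(4/(y + 5)) dy.
Step 3. Evaluate the standard form [assuming y > -5]: now 4*log(y + 5) + ∫(-9*y**2*sin(5*y**3)) dy + ∫(1/(y - 5)) dy.
Step 4. Evaluate the standard form [assuming y > 5]: now log(y - 5) + 4*log(y + 5) + ∫(-9*y**2*sin(5*y**3)) dy.
Step 5. Substitute u = y**3, turning ∫(-9*y**2*sin(5*y**3)) dy into ∫(-3*sin(5*u)) du: now log(y - 5) + 4*log(y + 5) + ∫(-3*sin(5*u)) du.
Step 6. Evaluate the standard form: now log(y - 5) + 4*log(y + 5) + 3*cos(5*u)/5.
Step 7. Substitute back u = y**3: now log(y - 5) + 4*log(y + 5) + 3*cos(5*y**3)/5.
Answer: log(y - 5) + 4*log(y + 5) + 3*cos(5*y**3)/5.


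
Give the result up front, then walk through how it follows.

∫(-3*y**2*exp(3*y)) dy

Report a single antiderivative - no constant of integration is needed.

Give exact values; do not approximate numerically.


The answer is -y**2*exp(3*y) + 2*y*exp(3*y)/3 - 2*exp(3*y)/9.
Step 1. Integrate ∫(-3*y**2*exp(3*y)) dy by parts with u = y**2, dv = (-3*exp(3*y)) dy, so v = -exp(3*y): now -y**2*exp(3*y) + ∫(2*y*exp(3*y)) dy.
Step 2. Integrate ∫(2*y*exp(3*y)) dy by parts with u = y, dv = (2*exp(3*y)) dy, so v = 2*exp(3*y)/3: now -y**2*exp(3*y) + 2*y*exp(3*y)/3 + ∫(-2*exp(3*y)/3) dy.
Step 3. Evaluate the standard form: now -y**2*exp(3*y) + 2*y*exp(3*y)/3 - 2*exp(3*y)/9.
Answer: -y**2*exp(3*y) + 2*y*exp(3*y)/3 - 2*exp(3*y)/9.


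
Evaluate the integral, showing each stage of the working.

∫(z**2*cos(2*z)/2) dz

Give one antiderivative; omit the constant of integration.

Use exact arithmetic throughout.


Step 1. Integrate ∫(z**2*cos(2*z)/2) dz by parts with u = z**2, dv = (cos(2*z)/2) dz, so v = sin(2*z)/4: now z**2*sin(2*z)/4 + ∫(-z*sin(2*z)/2) dz.
Step 2. Integrate ∫(-z*sin(2*z)/2) dz by parts with u = z, dv = (-sin(2*z)/2) dz, so v = cos(2*z)/4: now z**2*sin(2*z)/4 + z*cos(2*z)/4 + ∫(-cos(2*z)/4) dz.
Step 3. Evaluate the standard form: now z**2*sin(2*z)/4 + z*cos(2*z)/4 - sin(2*z)/8.
Answer: z**2*sin(2*z)/4 + z*cos(2*z)/4 - sin(2*z)/8.


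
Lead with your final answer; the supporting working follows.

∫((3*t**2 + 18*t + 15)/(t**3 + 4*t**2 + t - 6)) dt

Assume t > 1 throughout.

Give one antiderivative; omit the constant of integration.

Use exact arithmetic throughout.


The answer is 3*log(t - 1) + 3*log(t + 2) - 3*log(t + 3).
Step 1. Decompose ∫((3*t**2 + 18*t + 15)/(t**3 + 4*t**2 + t - 6)) dt by partial fractions, (3*t**2 + 18*t + 15)/(t**3 + 4*t**2 + t - 6) = -3/(t + 3) + 3/(t + 2) + 3/(t - 1): now ∫(3/(t - 1)) dt + ∫(3/(t + 2)) dt + ∫(-3/(t + 3)) dt.
Step 2. Evaluate the standard form [assuming t > 1]: now 3*log(t - 1) + ∫(3/(t + 2)) dt + ∫(-3/(t + 3)) dt.
Step 3. Evaluate the standard form [assuming t > -3]: now 3*log(t - 1) - 3*log(t + 3) + ∫(3/(t + 2)) dt.
Step 4. Evaluate the standard form [assuming t > -2]: now 3*log(t - 1) + 3*log(t + 2) - 3*log(t + 3).
Answer: 3*log(t - 1) + 3*log(t + 2) - 3*log(t + 3).


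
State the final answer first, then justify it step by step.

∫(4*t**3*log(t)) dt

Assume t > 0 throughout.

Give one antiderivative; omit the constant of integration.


The answer is t**4*log(t) - t**4/4.
Step 1. Integrate ∫(4*t**3*log(t)) dt by parts with u = log(t), dv = (4*t**3) dt, so v = t**4 [assuming t > 0]: now t**4*log(t) + ∫(-t**3) dt.
Step 2. Evaluate the standard form: now t**4*log(t) - t**4/4.
Answer: t**4*log(t) - t**4/4.


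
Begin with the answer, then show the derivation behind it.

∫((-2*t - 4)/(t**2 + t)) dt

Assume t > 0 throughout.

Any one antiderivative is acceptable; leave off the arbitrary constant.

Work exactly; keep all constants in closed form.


The answer is -4*log(t) + 2*log(t + 1).
Step 1. Decompose ∫((-2*t - 4)/(t**2 + t)) dt by partial fractions, (-2*t - 4)/(t**2 + t) = 2/(t + 1) - 4/t: now ∫(-4/t) dt + ∫(2/(t + 1)) dt.
Step 2. Evaluate the standard form [assuming t > -1]: now 2*log(t + 1) + ∫(-4/t) dt.
Step 3. Evaluate the standard form [assuming t > 0]: now -4*log(t) + 2*log(t + 1).
Answer: -4*log(t) + 2*log(t + 1).


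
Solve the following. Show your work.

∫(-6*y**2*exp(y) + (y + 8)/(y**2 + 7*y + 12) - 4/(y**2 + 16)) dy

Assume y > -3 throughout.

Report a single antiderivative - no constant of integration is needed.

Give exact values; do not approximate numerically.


Step 1. Rewrite: now ∫(-6*y**2*exp(y)) dy + ∫((y + 8)/(y**2 + 7*y + 12)) dy + ∫(-4/(y**2 + 16)) dy.
Step 2. Integrate ∫(-6*y**2*exp(y)) dy by parts with u = y**2, dv = (-6*exp(y)) dy, so v = -6*exp(y): now -6*y**2*exp(y) + ∫(12*y*exp(y)) dy + ∫((y + 8)/(y**2 + 7*y + 12)) dy + ∫(-4/(y**2 + 16)) dy.
Step 3. Integrate ∫(12*y*exp(y)) dy by parts with u = y, dv = (12*exp(y)) dy, so v = 12*exp(y): now -6*y**2*exp(y) + 12*y*exp(y) + ∫((y + 8)/(y**2 + 7*y + 12)) dy + ∫(-4/(y**2 + 16)) dy + ∫(-12*exp(y)) dy.
Step 4. Evaluate the standard form: now -6*y**2*exp(y) + 12*y*exp(y) - 12*exp(y) + ∫((y + 8)/(y**2 + 7*y + 12)) dy + ∫(-4/(y**2 + 16)) dy.
Step 5. Decompose ∫((y + 8)/(y**2 + 7*y + 12)) dy by partial fractions, (y + 8)/(y**2 + 7*y + 12) = -4/(y + 4) + 5/(y + 3): now -6*y**2*exp(y) + 12*y*exp(y) - 12*exp(y) + ∫(5/(y + 3)) dy + ∫(-4/(y + 4)) dy + ∫(-4/(y**2 + 16)) dy.
Step 6. Evaluate the standard form [assuming y > -4]: now -6*y**2*exp(y) + 12*y*exp(y) - 12*exp(y) - 4*log(y + 4) + ∫(5/(y + 3)) dy + ∫(-4/(y**2 + 16)) dy.
Step 7. Evaluate the standard form [assuming y > -3]: now -6*y**2*exp(y) + 12*y*exp(y) - 12*exp(y) + 5*log(y + 3) - 4*log(y + 4) + ∫(-4/(y**2 + 16)) dy.
Step 8. Evaluate the standard form: now -6*y**2*exp(y) + 12*y*exp(y) - 12*exp(y) + 5*log(y + 3) - 4*log(y + 4) - atan(y/4).
Answer: -6*y**2*exp(y) + 12*y*exp(y) - 12*exp(y) + 5*log(y + 3) - 4*log(y + 4) - atan(y/4).


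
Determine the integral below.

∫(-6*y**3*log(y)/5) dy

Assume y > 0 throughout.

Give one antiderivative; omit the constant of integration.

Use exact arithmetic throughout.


Answer: -3*y**4*log(y)/10 + 3*y**4/40.


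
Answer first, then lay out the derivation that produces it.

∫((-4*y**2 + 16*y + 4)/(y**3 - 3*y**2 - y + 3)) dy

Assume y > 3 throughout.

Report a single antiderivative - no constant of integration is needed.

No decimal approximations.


The answer is 2*log(y - 3) - 4*log(y - 1) - 2*log(y + 1).
Step 1. Decompose ∫((-4*y**2 + 16*y + 4)/(y**3 - 3*y**2 - y + 3)) dy by partial fractions, (-4*y**2 + 16*y + 4)/(y**3 - 3*y**2 - y + 3) = -2/(y + 1) - 4/(y - 1) + 2/(y - 3): now ∫(2/(y - 3)) dy + ∫(-4/(y - 1)) dy + ∫(-2/(y + 1)) dy.
Step 2. Evaluate the standard form [assuming y > -1]: now -2*log(y + 1) + ∫(2/(y - 3)) dy + ∫(-4/(y - 1)) dy.
Step 3. Evaluate the standard form [assuming y > 1]: now -4*log(y - 1) - 2*log(y + 1) + ∫(2/(y - 3)) dy.
Step 4. Evaluate the standard form [assuming y > 3]: now 2*log(y - 3) - 4*log(y - 1) - 2*log(y + 1).
Answer: 2*log(y - 3) - 4*log(y - 1) - 2*log(y + 1).


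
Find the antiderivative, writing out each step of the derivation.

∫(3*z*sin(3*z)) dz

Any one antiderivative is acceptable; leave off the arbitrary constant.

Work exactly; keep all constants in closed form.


Step 1. Integrate ∫(3*z*sin(3*z)) dz by parts with u = z, dv = (3*sin(3*z)) dz, so v = -cos(3*z): now -z*cos(3*z) + ∫(cos(3*z)) dz.
Step 2. Evaluate the standard form: now -z*cos(3*z) + sin(3*z)/3.
Answer: -z*cos(3*z) + sin(3*z)/3.


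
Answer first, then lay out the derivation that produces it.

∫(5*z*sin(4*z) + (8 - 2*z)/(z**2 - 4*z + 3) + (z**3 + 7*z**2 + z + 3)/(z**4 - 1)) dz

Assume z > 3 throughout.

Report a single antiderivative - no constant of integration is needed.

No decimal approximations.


The answer is -5*z*cos(4*z)/4 + log(z - 3) - 2*log(z + 1) + 5*sin(4*z)/16 + 2*atan(z).
Step 1. Rewrite: now ∫(5*z*sin(4*z)) dz + ∫((8 - 2*z)/(z**2 - 4*z + 3)) dz + ∫((z**3 + 7*z**2 + z + 3)/(z**4 - 1)) dz.
Step 2. Decompose ∫((8 - 2*z)/(z**2 - 4*z + 3)) dz by partial fractions, (8 - 2*z)/(z**2 - 4*z + 3) = -3/(z - 1) + 1/(z - 3): now ∫(5*z*sin(4*z)) dz + ∫((z**3 + 7*z**2 + z + 3)/(z**4 - 1)) dz + ∫(1/(z - 3)) dz + ∫(-3/(z - 1)) dz.
Step 3. Evaluate the standard form [assuming z > 1]: now -3*log(z - 1) + ∫(5*z*sin(4*z)) dz + ∫((z**3 + 7*z**2 + z + 3)/(z**4 - 1)) dz + ∫(1/(z - 3)) dz.
Step 4. Evaluate the standard form [assuming z > 3]: now log(z - 3) - 3*log(z - 1) + ∫(5*z*sin(4*z)) dz + ∫((z**3 + 7*z**2 + z + 3)/(z**4 - 1)) dz.
Step 5. Decompose ∫((z**3 + 7*z**2 + z + 3)/(z**4 - 1)) dz by partial fractions, (z**3 + 7*z**2 + z + 3)/(z**4 - 1) = 2/(z**2 + 1) - 2/(z + 1) + 3/(z - 1): now log(z - 3) - 3*log(z - 1) + ∫(5*z*sin(4*z)) dz + ∫(3/(z - 1)) dz + ∫(-2/(z + 1)) dz + ∫(2/(z**2 + 1)) dz.
Step 6. Evaluate the standard form [assuming z > -1]: now log(z - 3) - 3*log(z - 1) - 2*log(z + 1) + ∫(5*z*sin(4*z)) dz + ∫(3/(z - 1)) dz + ∫(2/(z**2 + 1)) dz.
Step 7. Evaluate the standard form [assuming z > 1]: now log(z - 3) - 2*log(z + 1) + ∫(5*z*sin(4*z)) dz + ∫(2/(z**2 + 1)) dz.
Step 8. Evaluate the standard form: now log(z - 3) - 2*log(z + 1) + 2*atan(z) + ∫(5*z*sin(4*z)) dz.
Step 9. Integrate ∫(5*z*sin(4*z)) dz by parts with u = z, dv = (5*sin(4*z)) dz, so v = -5*cos(4*z)/4: now -5*z*cos(4*z)/4 + log(z - 3) - 2*log(z + 1) + 2*atan(z) + ∫(5*cos(4*z)/4) dz.
Step 10. Evaluate the standard form: now -5*z*cos(4*z)/4 + log(z - 3) - 2*log(z + 1) + 5*sin(4*z)/16 + 2*atan(z).
Answer: -5*z*cos(4*z)/4 + log(z - 3) - 2*log(z + 1) + 5*sin(4*z)/16 + 2*atan(z).


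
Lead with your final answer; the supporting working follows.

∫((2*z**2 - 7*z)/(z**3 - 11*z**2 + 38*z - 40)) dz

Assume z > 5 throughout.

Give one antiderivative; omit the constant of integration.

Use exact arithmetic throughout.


The answer is 5*log(z - 5) - 2*log(z - 4) - log(z - 2).
Step 1. Decompose ∫((2*z**2 - 7*z)/(z**3 - 11*z**2 + 38*z - 40)) dz by partial fractions, (2*z**2 - 7*z)/(z**3 - 11*z**2 + 38*z - 40) = -1/(z - 2) - 2/(z - 4) + 5/(z - 5): now ∫(5/(z - 5)) dz + ∫(-2/(z - 4)) dz + ∫(-1/(z - 2)) dz.
Step 2. Evaluate the standard form [assuming z > 4]: now -2*log(z - 4) + ∫(5/(z - 5)) dz + ∫(-1/(z - 2)) dz.
Step 3. Evaluate the standard form [assuming z > 5]: now 5*log(z - 5) - 2*log(z - 4) + ∫(-1/(z - 2)) dz.
Step 4. Evaluate the standard form [assuming z > 2]: now 5*log(z - 5) - 2*log(z - 4) - log(z - 2).
Answer: 5*log(z - 5) - 2*log(z - 4) - log(z - 2).


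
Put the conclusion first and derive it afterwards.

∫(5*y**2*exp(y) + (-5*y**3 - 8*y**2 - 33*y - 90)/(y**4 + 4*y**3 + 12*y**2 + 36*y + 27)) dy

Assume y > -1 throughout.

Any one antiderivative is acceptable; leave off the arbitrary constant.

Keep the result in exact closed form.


The answer is 5*y**2*exp(y) - 10*y*exp(y) + 10*exp(y) - 3*log(y + 1) - 2*log(y + 3) + atan(y/3).
Step 1. Rewrite: now ∫(5*y**2*exp(y)) dy + ∫((-5*y**3 - 8*y**2 - 33*y - 90)/(y**4 + 4*y**3 + 12*y**2 + 36*y + 27)) dy.
Step 2. Integrate ∫(5*y**2*exp(y)) dy by parts with u = y**2, dv = (5*exp(y)) dy, so v = 5*exp(y): now 5*y**2*exp(y) + ∫(-10*y*exp(y)) dy + ∫((-5*y**3 - 8*y**2 - 33*y - 90)/(y**4 + 4*y**3 + 12*y**2 + 36*y + 27)) dy.
Step 3. Integrate ∫(-10*y*exp(y)) dy by parts with u = y, dv = (-10*exp(y)) dy, so v = -10*exp(y): now 5*y**2*exp(y) - 10*y*exp(y) + ∫((-5*y**3 - 8*y**2 - 33*y - 90)/(y**4 + 4*y**3 + 12*y**2 + 36*y + 27)) dy + ∫(10*exp(y)) dy.
Step 4. Evaluate the standard form: now 5*y**2*exp(y) - 10*y*exp(y) + 10*exp(y) + ∫((-5*y**3 - 8*y**2 - 33*y - 90)/(y**4 + 4*y**3 + 12*y**2 + 36*y + 27)) dy.
Step 5. Decompose ∫((-5*y**3 - 8*y**2 - 33*y - 90)/(y**4 + 4*y**3 + 12*y**2 + 36*y + 27)) dy by partial fractions, (-5*y**3 - 8*y**2 - 33*y - 90)/(y**4 + 4*y**3 + 12*y**2 + 36*y + 27) = 3/(y**2 + 9) - 2/(y + 3) - 3/(y + 1): now 5*y**2*exp(y) - 10*y*exp(y) + 10*exp(y) + ∫(-3/(y + 1)) dy + ∫(-2/(y + 3)) dy + ∫(3/(y**2 + 9)) dy.
Step 6. Evaluate the standard form [assuming y > -1]: now 5*y**2*exp(y) - 10*y*exp(y) + 10*exp(y) - 3*log(y + 1) + ∫(-2/(y + 3)) dy + ∫(3/(y**2 + 9)) dy.
Step 7. Evaluate the standard form [assuming y > -3]: now 5*y**2*exp(y) - 10*y*exp(y) + 10*exp(y) - 3*log(y + 1) - 2*log(y + 3) + ∫(3/(y**2 + 9)) dy.
Step 8. Evaluate the standard form: now 5*y**2*exp(y) - 10*y*exp(y) + 10*exp(y) - 3*log(y + 1) - 2*log(y + 3) + atan(y/3).
Answer: 5*y**2*exp(y) - 10*y*exp(y) + 10*exp(y) - 3*log(y + 1) - 2*log(y + 3) + atan(y/3).


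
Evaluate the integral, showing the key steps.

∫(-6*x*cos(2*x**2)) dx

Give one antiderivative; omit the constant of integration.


Step 1. Substitute u = x**2, turning ∫(-6*x*cos(2*x**2)) dx into ∫(-3*cos(2*u)) du: now ∫(-3*cos(2*u)) du.
Step 2. Evaluate the standard form: now -3*sin(2*u)/2.
Step 3. Substitute back u = x**2: now -3*sin(2*x**2)/2.
Answer: -3*sin(2*x**2)/2.


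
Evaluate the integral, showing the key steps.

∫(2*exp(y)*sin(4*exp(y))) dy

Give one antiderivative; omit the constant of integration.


Step 1. Substitute u = exp(y), turning ∫(2*exp(y)*sin(4*exp(y))) dy into ∫(2*sin(4*u)) du: now ∫(2*sin(4*u)) du.
Step 2. Evaluate the standard form: now -cos(4*u)/2.
Step 3. Substitute back u = exp(y): now -cos(4*exp(y))/2.
Answer: -cos(4*exp(y))/2.


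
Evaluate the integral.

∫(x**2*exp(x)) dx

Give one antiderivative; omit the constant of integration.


Answer: x**2*exp(x) - 2*x*exp(x) + 2*exp(x).


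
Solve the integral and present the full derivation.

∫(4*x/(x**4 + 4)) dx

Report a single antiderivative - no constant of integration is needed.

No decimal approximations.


Step 1. Substitute u = x**2, turning ∫(4*x/(x**4 + 4)) dx into ∫(2/(u**2 + 4)) du: now ∫(2/(u**2 + 4)) du.
Step 2. Evaluate the standard form: now atan(u/2).
Step 3. Substitute back u = x**2: now atan(x**2/2).
Answer: atan(x**2/2).


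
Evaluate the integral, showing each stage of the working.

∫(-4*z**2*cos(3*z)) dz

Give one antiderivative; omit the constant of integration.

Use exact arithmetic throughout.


Step 1. Integrate ∫(-4*z**2*cos(3*z)) dz by parts with u = z**2, dv = (-4*cos(3*z)) dz, so v = -4*sin(3*z)/3: now -4*z**2*sin(3*z)/3 + ∫(8*z*sin(3*z)/3) dz.
Step 2. Integrate ∫(8*z*sin(3*z)/3) dz by parts with u = z, dv = (8*sin(3*z)/3) dz, so v = -8*cos(3*z)/9: now -4*z**2*sin(3*z)/3 - 8*z*cos(3*z)/9 + ∫(8*cos(3*z)/9) dz.
Step 3. Evaluate the standard form: now -4*z**2*sin(3*z)/3 - 8*z*cos(3*z)/9 + 8*sin(3*z)/27.
Answer: -4*z**2*sin(3*z)/3 - 8*z*cos(3*z)/9 + 8*sin(3*z)/27.


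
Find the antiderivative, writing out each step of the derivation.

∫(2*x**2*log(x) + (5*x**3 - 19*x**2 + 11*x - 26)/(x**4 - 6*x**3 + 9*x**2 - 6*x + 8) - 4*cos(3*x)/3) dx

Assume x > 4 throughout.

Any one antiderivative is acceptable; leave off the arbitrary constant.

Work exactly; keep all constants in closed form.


Step 1. Rewrite: now ∫(2*x**2*log(x)) dx + ∫((5*x**3 - 19*x**2 + 11*x - 26)/(x**4 - 6*x**3 + 9*x**2 - 6*x + 8)) dx + ∫(-4*cos(3*x)/3) dx.
Step 2. Integrate ∫(2*x**2*log(x)) dx by parts with u = log(x), dv = (2*x**2) dx, so v = 2*x**3/3 [assuming x > 0]: now 2*x**3*log(x)/3 + ∫(-2*x**2/3) dx + ∫((5*x**3 - 19*x**2 + 11*x - 26)/(x**4 - 6*x**3 + 9*x**2 - 6*x + 8)) dx + ∫(-4*cos(3*x)/3) dx.
Step 3. Evaluate the standard form: now 2*x**3*log(x)/3 - 2*x**3/9 + ∫((5*x**3 - 19*x**2 + 11*x - 26)/(x**4 - 6*x**3 + 9*x**2 - 6*x + 8)) dx + ∫(-4*cos(3*x)/3) dx.
Step 4. Decompose ∫((5*x**3 - 19*x**2 + 11*x - 26)/(x**4 - 6*x**3 + 9*x**2 - 6*x + 8)) dx by partial fractions, (5*x**3 - 19*x**2 + 11*x - 26)/(x**4 - 6*x**3 + 9*x**2 - 6*x + 8) = -1/(x**2 + 1) + 4/(x - 2) + 1/(x - 4): now 2*x**3*log(x)/3 - 2*x**3/9 + ∫(1/(x - 4)) dx + ∫(4/(x - 2)) dx + ∫(-1/(x**2 + 1)) dx + ∫(-4*cos(3*x)/3) dx.
Step 5. Evaluate the standard form [assuming x > 4]: now 2*x**3*log(x)/3 - 2*x**3/9 + log(x - 4) + ∫(4/(x - 2)) dx + ∫(-1/(x**2 + 1)) dx + ∫(-4*cos(3*x)/3) dx.
Step 6. Evaluate the standard form [assuming x > 2]: now 2*x**3*log(x)/3 - 2*x**3/9 + log(x - 4) + 4*log(x - 2) + ∫(-1/(x**2 + 1)) dx + ∫(-4*cos(3*x)/3) dx.
Step 7. Evaluate the standard form: now 2*x**3*log(x)/3 - 2*x**3/9 + log(x - 4) + 4*log(x - 2) - atan(x) + ∫(-4*cos(3*x)/3) dx.
Step 8. Evaluate the standard form: now 2*x**3*log(x)/3 - 2*x**3/9 + log(x - 4) + 4*log(x - 2) - 4*sin(3*x)/9 - atan(x).
Answer: 2*x**3*log(x)/3 - 2*x**3/9 + log(x - 4) + 4*log(x - 2) - 4*sin(3*x)/9 - atan(x).


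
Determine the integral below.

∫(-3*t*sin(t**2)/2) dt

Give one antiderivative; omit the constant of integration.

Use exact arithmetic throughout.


Answer: 3*cos(t**2)/4.


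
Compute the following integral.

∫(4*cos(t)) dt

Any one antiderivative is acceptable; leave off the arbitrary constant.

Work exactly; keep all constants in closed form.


Answer: 4*sin(t).


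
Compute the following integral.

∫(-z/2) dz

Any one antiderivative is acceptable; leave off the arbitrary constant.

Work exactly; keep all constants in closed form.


Answer: -z**2/4.


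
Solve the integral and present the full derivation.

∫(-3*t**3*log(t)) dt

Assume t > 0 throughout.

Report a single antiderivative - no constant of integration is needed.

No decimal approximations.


Step 1. Integrate ∫(-3*t**3*log(t)) dt by parts with u = log(t), dv = (-3*t**3) dt, so v = -3*t**4/4 [assuming t > 0]: now -3*t**4*log(t)/4 + ∫(3*t**3/4) dt.
Step 2. Evaluate the standard form: now -3*t**4*log(t)/4 + 3*t**4/16.
Answer: -3*t**4*log(t)/4 + 3*t**4/16.


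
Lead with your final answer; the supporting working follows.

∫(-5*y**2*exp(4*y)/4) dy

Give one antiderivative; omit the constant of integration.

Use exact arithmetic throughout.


The answer is -5*y**2*exp(4*y)/16 + 5*y*exp(4*y)/32 - 5*exp(4*y)/128.
Step 1. Integrate ∫(-5*y**2*exp(4*y)/4) dy by parts with u = y**2, dv = (-5*exp(4*y)/4) dy, so v = -5*exp(4*y)/16: now -5*y**2*exp(4*y)/16 + ∫(5*y*exp(4*y)/8) dy.
Step 2. Integrate ∫(5*y*exp(4*y)/8) dy by parts with u = y, dv = (5*exp(4*y)/8) dy, so v = 5*exp(4*y)/32: now -5*y**2*exp(4*y)/16 + 5*y*exp(4*y)/32 + ∫(-5*exp(4*y)/32) dy.
Step 3. Evaluate the standard form: now -5*y**2*exp(4*y)/16 + 5*y*exp(4*y)/32 - 5*exp(4*y)/128.
Answer: -5*y**2*exp(4*y)/16 + 5*y*exp(4*y)/32 - 5*exp(4*y)/128.


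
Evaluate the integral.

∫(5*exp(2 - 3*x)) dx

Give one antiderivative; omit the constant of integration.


Answer: -5*exp(2 - 3*x)/3.


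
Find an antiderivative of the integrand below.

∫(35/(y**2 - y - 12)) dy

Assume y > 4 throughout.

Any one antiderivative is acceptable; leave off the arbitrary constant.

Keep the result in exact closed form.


Answer: 5*log(y - 4) - 5*log(y + 3).


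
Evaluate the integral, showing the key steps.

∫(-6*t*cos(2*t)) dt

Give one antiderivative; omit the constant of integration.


Step 1. Integrate ∫(-6*t*cos(2*t)) dt by parts with u = t, dv = (-6*cos(2*t)) dt, so v = -3*sin(2*t): now -3*t*sin(2*t) + ∫(3*sin(2*t)) dt.
Step 2. Evaluate the standard form: now -3*t*sin(2*t) - 3*cos(2*t)/2.
Answer: -3*t*sin(2*t) - 3*cos(2*t)/2.


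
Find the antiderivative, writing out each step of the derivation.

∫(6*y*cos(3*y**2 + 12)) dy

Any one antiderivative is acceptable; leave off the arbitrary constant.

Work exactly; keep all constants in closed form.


Step 1. Substitute u = y**2 + 4, turning ∫(6*y*cos(3*y**2 + 12)) dy into ∫(3*cos(3*u)) du: now ∫(3*cos(3*u)) du.
Step 2. Evaluate the standard form: now sin(3*u).
Step 3. Substitute back u = y**2 + 4: now sin(3*y**2 + 12).
Answer: sin(3*y**2 + 12).


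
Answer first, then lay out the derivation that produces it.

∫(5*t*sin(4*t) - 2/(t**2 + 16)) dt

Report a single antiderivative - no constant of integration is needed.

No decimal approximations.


The answer is -5*t*cos(4*t)/4 + 5*sin(4*t)/16 - atan(t/4)/2.
Step 1. Rewrite: now ∫(5*t*sin(4*t)) dt + ∫(-2/(t**2 + 16)) dt.
Step 2. Integrate ∫(5*t*sin(4*t)) dt by parts with u = t, dv = (5*sin(4*t)) dt, so v = -5*cos(4*t)/4: now -5*t*cos(4*t)/4 + ∫(-2/(t**2 + 16)) dt + ∫(5*cos(4*t)/4) dt.
Step 3. Evaluate the standard form: now -5*t*cos(4*t)/4 + 5*sin(4*t)/16 + ∫(-2/(t**2 + 16)) dt.
Step 4. Evaluate the standard form: now -5*t*cos(4*t)/4 + 5*sin(4*t)/16 - atan(t/4)/2.
Answer: -5*t*cos(4*t)/4 + 5*sin(4*t)/16 - atan(t/4)/2.


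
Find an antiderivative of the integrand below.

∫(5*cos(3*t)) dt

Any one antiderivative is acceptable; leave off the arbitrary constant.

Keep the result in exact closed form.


Answer: 5*sin(3*t)/3.


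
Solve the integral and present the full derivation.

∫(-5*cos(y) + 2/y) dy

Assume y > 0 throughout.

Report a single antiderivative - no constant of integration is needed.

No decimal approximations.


Step 1. Rewrite: now ∫(2/y) dy + ∫(-5*cos(y)) dy.
Step 2. Evaluate the standard form: now -5*sin(y) + ∫(2/y) dy.
Step 3. Evaluate the standard form [assuming y > 0]: now 2*log(y) - 5*sin(y).
Answer: 2*log(y) - 5*sin(y).


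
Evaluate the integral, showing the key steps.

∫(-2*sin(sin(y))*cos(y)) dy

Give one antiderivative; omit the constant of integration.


Step 1. Substitute u = sin(y), turning ∫(-2*sin(sin(y))*cos(y)) dy into ∫(-2*sin(u)) du: now ∫(-2*sin(u)) du.
Step 2. Evaluate the standard form: now 2*cos(u).
Step 3. Substitute back u = sin(y): now 2*cos(sin(y)).
Answer: 2*cos(sin(y)).


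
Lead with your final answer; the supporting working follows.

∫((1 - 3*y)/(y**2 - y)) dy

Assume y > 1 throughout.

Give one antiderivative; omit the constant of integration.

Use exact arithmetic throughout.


The answer is -log(y) - 2*log(y - 1).
Step 1. Decompose ∫((1 - 3*y)/(y**2 - y)) dy by partial fractions, (1 - 3*y)/(y**2 - y) = -2/(y - 1) - 1/y: now ∫(-1/y) dy + ∫(-2/(y - 1)) dy.
Step 2. Evaluate the standard form [assuming y > 1]: now -2*log(y - 1) + ∫(-1/y) dy.
Step 3. Evaluate the standard form [assuming y > 0]: now -log(y) - 2*log(y - 1).
Answer: -log(y) - 2*log(y - 1).


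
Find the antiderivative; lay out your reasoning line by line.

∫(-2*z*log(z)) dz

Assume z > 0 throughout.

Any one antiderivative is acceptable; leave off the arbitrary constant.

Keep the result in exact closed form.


Step 1. Integrate ∫(-2*z*log(z)) dz by parts with u = log(z), dv = (-2*z) dz, so v = -z**2 [assuming z > 0]: now -z**2*log(z) + ∫(z) dz.
Step 2. Evaluate the standard form: now -z**2*log(z) + z**2/2.
Answer: -z**2*log(z) + z**2/2.


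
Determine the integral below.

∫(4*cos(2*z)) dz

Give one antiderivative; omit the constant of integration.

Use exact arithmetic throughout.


Answer: 2*sin(2*z).


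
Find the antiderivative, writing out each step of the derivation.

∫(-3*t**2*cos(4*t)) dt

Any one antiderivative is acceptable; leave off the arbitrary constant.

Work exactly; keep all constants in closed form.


Step 1. Integrate ∫(-3*t**2*cos(4*t)) dt by parts with u = t**2, dv = (-3*cos(4*t)) dt, so v = -3*sin(4*t)/4: now -3*t**2*sin(4*t)/4 + ∫(3*t*sin(4*t)/2) dt.
Step 2. Integrate ∫(3*t*sin(4*t)/2) dt by parts with u = t, dv = (3*sin(4*t)/2) dt, so v = -3*cos(4*t)/8: now -3*t**2*sin(4*t)/4 - 3*t*cos(4*t)/8 + ∫(3*cos(4*t)/8) dt.
Step 3. Evaluate the standard form: now -3*t**2*sin(4*t)/4 - 3*t*cos(4*t)/8 + 3*sin(4*t)/32.
Answer: -3*t**2*sin(4*t)/4 - 3*t*cos(4*t)/8 + 3*sin(4*t)/32.


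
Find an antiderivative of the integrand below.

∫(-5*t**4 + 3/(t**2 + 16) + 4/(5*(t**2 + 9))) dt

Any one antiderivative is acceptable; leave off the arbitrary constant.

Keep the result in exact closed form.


Answer: -t**5 + 3*atan(t/4)/4 + 4*atan(t/3)/15.


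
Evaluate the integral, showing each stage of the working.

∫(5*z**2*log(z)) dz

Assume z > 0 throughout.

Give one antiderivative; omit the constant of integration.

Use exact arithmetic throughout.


Step 1. Integrate ∫(5*z**2*log(z)) dz by parts with u = log(z), dv = (5*z**2) dz, so v = 5*z**3/3 [assuming z > 0]: now 5*z**3*log(z)/3 + ∫(-5*z**2/3) dz.
Step 2. Evaluate the standard form: now 5*z**3*log(z)/3 - 5*z**3/9.
Answer: 5*z**3*log(z)/3 - 5*z**3/9.


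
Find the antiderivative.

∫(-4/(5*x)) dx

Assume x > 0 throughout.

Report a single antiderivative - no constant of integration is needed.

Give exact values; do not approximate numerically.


Answer: -4*log(x)/5.


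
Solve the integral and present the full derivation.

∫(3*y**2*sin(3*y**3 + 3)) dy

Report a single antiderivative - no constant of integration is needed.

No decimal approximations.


Step 1. Substitute u = y**3 + 1, turning ∫(3*y**2*sin(3*y**3 + 3)) dy into ∫(sin(3*u)) du: now ∫(sin(3*u)) du.
Step 2. Evaluate the standard form: now -cos(3*u)/3.
Step 3. Substitute back u = y**3 + 1: now -cos(3*y**3 + 3)/3.
Answer: -cos(3*y**3 + 3)/3.


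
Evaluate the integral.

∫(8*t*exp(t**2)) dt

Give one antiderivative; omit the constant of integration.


Answer: 4*exp(t**2).


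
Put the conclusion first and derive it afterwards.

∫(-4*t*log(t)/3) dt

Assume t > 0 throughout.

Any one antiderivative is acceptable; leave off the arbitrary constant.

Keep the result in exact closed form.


The answer is -2*t**2*log(t)/3 + t**2/3.
Step 1. Integrate ∫(-4*t*log(t)/3) dt by parts with u = log(t), dv = (-4*t/3) dt, so v = -2*t**2/3 [assuming t > 0]: now -2*t**2*log(t)/3 + ∫(2*t/3) dt.
Step 2. Evaluate the standard form: now -2*t**2*log(t)/3 + t**2/3.
Answer: -2*t**2*log(t)/3 + t**2/3.
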